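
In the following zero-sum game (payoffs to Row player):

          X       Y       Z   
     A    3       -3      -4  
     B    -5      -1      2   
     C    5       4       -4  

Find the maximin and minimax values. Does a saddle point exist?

Maximin = -4, Minimax = 2, Saddle: False

Work:
Row minimums: [-4, -5, -4] → maximin = -4
Column maximums: [5, 4, 2] → minimax = 2
No saddle point (maximin ≠ minimax). Mixed strategy needed.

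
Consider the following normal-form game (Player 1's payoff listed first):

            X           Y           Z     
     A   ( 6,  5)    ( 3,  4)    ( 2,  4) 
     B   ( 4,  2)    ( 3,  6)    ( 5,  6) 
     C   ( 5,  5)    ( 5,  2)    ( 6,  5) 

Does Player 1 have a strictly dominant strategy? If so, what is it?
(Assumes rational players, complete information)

No strictly dominant strategy exists for Player 1

Work:
A strategy strictly dominates another if it gives a strictly higher payoff against every opponent action. Compare each pair of P1's strategies column-by-column:
  A vs B: [6 vs 4, 3 vs 3, 2 vs 5] → A does not strictly dominate B (column Y: 3 ≤ 3)
  A vs C: [6 vs 5, 3 vs 5, 2 vs 6] → A does not strictly dominate C (column Y: 3 ≤ 5)
  B vs A: [4 vs 6, 3 vs 3, 5 vs 2] → B does not strictly dominate A (column X: 4 ≤ 6)
  B vs C: [4 vs 5, 3 vs 5, 5 vs 6] → B does not strictly dominate C (column X: 4 ≤ 5)
  C vs A: [5 vs 6, 5 vs 3, 6 vs 2] → C does not strictly dominate A (column X: 5 ≤ 6)
  C vs B: [5 vs 4, 5 vs 3, 6 vs 5] → C strictly dominates B
No single strategy strictly dominates all others → no strictly dominant strategy.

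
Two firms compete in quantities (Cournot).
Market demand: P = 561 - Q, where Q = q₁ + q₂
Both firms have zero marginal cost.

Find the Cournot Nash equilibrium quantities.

q₁* = q₂* = 187.0; P* = 187.0

Work:
Profit: π_i = P·q_i = (a - q_i - q_j)·q_i
FOC: ∂π_i/∂q_i = a - 2q_i - q_j = 0
Reaction function: q_i = (561 - q_j)/2
Symmetry: q* = 561/3 = 187.0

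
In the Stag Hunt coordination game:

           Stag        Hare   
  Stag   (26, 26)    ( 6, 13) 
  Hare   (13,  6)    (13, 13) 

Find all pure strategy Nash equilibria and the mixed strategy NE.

Pure NE: (Stag, Stag) and (Hare, Hare); Mixed NE: p = 0.35, q = 0.35

Work:
Check pure NE:
(Stag, Stag): (26, 26) - no unilateral deviation beneficial
(Hare, Hare): (13, 13) - no unilateral deviation beneficial
Mixed NE: P1 plays Stag with p = 0.35, P2 plays Stag with q = 0.35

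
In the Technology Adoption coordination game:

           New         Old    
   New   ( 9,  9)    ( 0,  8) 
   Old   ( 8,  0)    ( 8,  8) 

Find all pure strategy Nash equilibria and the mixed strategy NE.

Pure NE: (New, New) and (Old, Old); Mixed NE: p = 0.8889, q = 0.8889

Work:
Check pure NE:
(New, New): (9, 9) - no unilateral deviation beneficial
(Old, Old): (8, 8) - no unilateral deviation beneficial
Mixed NE: P1 plays New with p = 0.8889, P2 plays New with q = 0.8889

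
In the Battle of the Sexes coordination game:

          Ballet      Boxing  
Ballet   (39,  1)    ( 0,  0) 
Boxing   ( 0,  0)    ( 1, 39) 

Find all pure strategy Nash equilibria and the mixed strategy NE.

Pure NE: (Ballet, Ballet) and (Boxing, Boxing); Mixed NE: p = 0.975, q = 0.025

Work:
Check pure NE:
(Ballet, Ballet): (39, 1) - no unilateral deviation beneficial
(Boxing, Boxing): (1, 39) - no unilateral deviation beneficial
Mixed NE: P1 plays Ballet with p = 0.975, P2 plays Ballet with q = 0.025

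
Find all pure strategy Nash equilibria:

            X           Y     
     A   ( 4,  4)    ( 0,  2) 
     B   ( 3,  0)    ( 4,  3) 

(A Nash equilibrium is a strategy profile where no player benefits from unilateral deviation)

Nash equilibrium: (A, X), (B, Y)

Work:
Best responses:
  P1 vs X: payoffs [4, 3] → best response A (payoff 4)
  P1 vs Y: payoffs [0, 4] → best response B (payoff 4)
  P2 vs A: payoffs [4, 2] → best response X (payoff 4)
  P2 vs B: payoffs [0, 3] → best response Y (payoff 3)
Mutual best responses: (A,X), (B,Y) → Nash equilibria.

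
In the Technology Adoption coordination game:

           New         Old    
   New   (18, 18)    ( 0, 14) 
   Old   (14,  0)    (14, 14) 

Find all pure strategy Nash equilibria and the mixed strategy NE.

Pure NE: (New, New) and (Old, Old); Mixed NE: p = 0.7778, q = 0.7778

Work:
Check pure NE:
(New, New): (18, 18) - no unilateral deviation beneficial
(Old, Old): (14, 14) - no unilateral deviation beneficial
Mixed NE: P1 plays New with p = 0.7778, P2 plays New with q = 0.7778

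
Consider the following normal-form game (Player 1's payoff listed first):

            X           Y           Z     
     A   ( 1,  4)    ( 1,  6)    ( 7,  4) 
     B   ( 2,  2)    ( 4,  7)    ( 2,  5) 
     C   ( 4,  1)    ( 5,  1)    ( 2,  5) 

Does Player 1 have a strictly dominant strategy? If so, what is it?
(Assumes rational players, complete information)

No strictly dominant strategy exists for Player 1

Work:
A strategy strictly dominates another if it gives a strictly higher payoff against every opponent action. Compare each pair of P1's strategies column-by-column:
  A vs B: [1 vs 2, 1 vs 4, 7 vs 2] → A does not strictly dominate B (column X: 1 ≤ 2)
  A vs C: [1 vs 4, 1 vs 5, 7 vs 2] → A does not strictly dominate C (column X: 1 ≤ 4)
  B vs A: [2 vs 1, 4 vs 1, 2 vs 7] → B does not strictly dominate A (column Z: 2 ≤ 7)
  B vs C: [2 vs 4, 4 vs 5, 2 vs 2] → B does not strictly dominate C (column X: 2 ≤ 4)
  C vs A: [4 vs 1, 5 vs 1, 2 vs 7] → C does not strictly dominate A (column Z: 2 ≤ 7)
  C vs B: [4 vs 2, 5 vs 4, 2 vs 2] → C does not strictly dominate B (column Z: 2 ≤ 2)
No single strategy strictly dominates all others → no strictly dominant strategy.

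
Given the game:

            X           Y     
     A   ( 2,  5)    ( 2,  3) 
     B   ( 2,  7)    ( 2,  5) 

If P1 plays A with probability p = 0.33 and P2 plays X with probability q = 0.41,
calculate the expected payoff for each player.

E[P1] = 2.0, E[P2] = 5.16

Work:
E[P1] = p·q·π₁(A,X) + p·(1-q)·π₁(A,Y) + (1-p)·q·π₁(B,X) + (1-p)·(1-q)·π₁(B,Y)
= 0.33·0.41·2 + 0.33·0.59·2 + 0.67·0.41·2 + 0.67·0.59·2
= 2.0

E[P2] = 5.16 (similar calculation)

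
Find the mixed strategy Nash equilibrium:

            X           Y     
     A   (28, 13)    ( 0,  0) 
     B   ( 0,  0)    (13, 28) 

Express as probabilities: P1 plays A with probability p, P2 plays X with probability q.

p = 0.6829, q = 0.3171

Work:
Find probabilities that make opponent indifferent:
P2 chooses q to make P1 indifferent between A and B
P1 chooses p to make P2 indifferent between X and Y
Mixed NE: P1 plays (A: 0.6829, B: 0.3171), P2 plays (X: 0.3171, Y: 0.6829)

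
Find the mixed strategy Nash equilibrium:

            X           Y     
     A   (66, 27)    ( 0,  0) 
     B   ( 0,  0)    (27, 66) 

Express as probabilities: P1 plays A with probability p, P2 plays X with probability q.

p = 0.7097, q = 0.2903

Work:
Find probabilities that make opponent indifferent:
P2 chooses q to make P1 indifferent between A and B
P1 chooses p to make P2 indifferent between X and Y
Mixed NE: P1 plays (A: 0.7097, B: 0.2903), P2 plays (X: 0.2903, Y: 0.7097)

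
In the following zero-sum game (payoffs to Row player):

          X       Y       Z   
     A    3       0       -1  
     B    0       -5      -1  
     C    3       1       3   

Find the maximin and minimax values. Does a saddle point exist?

Maximin = 1, Minimax = 1, Saddle: True

Work:
Row minimums: [-1, -5, 1] → maximin = 1
Column maximums: [3, 1, 3] → minimax = 1
Saddle point exists! Game value = 1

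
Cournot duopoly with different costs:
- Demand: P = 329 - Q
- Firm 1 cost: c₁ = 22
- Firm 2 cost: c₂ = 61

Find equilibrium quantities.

q₁* = 115.33, q₂* = 76.33

Work:
Reaction: q₁ = (329 - 22 - q₂)/2
Reaction: q₂ = (329 - 61 - q₁)/2
Solve simultaneously:
q₁* = (329 - 2×22 + 61)/3 = 115.33
q₂* = (329 - 2×61 + 22)/3 = 76.33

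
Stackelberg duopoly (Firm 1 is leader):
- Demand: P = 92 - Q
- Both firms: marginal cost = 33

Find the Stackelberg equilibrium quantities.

q₁* (leader) = 29.5, q₂* (follower) = 14.75

Work:
Follower's reaction: q₂ = (a - c - q₁)/2
Leader substitutes: π₁ = q₁·(a - q₁ - (a-c-q₁)/2 - c)
FOC: q₁* = (92 - 33)/2 = 29.50
Then: q₂* = (92 - 33 - 29.5)/2 = 14.75
Leader has first-mover advantage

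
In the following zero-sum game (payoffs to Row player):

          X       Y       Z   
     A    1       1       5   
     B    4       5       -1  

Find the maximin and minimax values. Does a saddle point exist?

Maximin = 1, Minimax = 4, Saddle: False

Work:
Row minimums: [1, -1] → maximin = 1
Column maximums: [4, 5, 5] → minimax = 4
No saddle point (maximin ≠ minimax). Mixed strategy needed.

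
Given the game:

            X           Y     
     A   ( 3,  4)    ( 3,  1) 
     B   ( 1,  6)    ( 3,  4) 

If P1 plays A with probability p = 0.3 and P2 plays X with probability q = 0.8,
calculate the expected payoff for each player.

E[P1] = 1.88, E[P2] = 4.94

Work:
E[P1] = p·q·π₁(A,X) + p·(1-q)·π₁(A,Y) + (1-p)·q·π₁(B,X) + (1-p)·(1-q)·π₁(B,Y)
= 0.3·0.8·3 + 0.3·0.2·3 + 0.7·0.8·1 + 0.7·0.2·3
= 1.88

E[P2] = 4.94 (similar calculation)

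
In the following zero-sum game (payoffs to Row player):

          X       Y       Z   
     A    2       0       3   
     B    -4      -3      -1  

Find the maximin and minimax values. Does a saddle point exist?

Maximin = 0, Minimax = 0, Saddle: True

Work:
Row minimums: [0, -4] → maximin = 0
Column maximums: [2, 0, 3] → minimax = 0
Saddle point exists! Game value = 0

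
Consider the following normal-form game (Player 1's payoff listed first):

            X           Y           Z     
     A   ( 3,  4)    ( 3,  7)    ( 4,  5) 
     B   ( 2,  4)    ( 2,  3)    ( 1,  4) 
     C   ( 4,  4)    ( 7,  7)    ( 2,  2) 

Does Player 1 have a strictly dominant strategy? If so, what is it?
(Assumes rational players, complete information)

No strictly dominant strategy exists for Player 1

Work:
A strategy strictly dominates another if it gives a strictly higher payoff against every opponent action. Compare each pair of P1's strategies column-by-column:
  A vs B: [3 vs 2, 3 vs 2, 4 vs 1] → A strictly dominates B
  A vs C: [3 vs 4, 3 vs 7, 4 vs 2] → A does not strictly dominate C (column X: 3 ≤ 4)
  B vs A: [2 vs 3, 2 vs 3, 1 vs 4] → B does not strictly dominate A (column X: 2 ≤ 3)
  B vs C: [2 vs 4, 2 vs 7, 1 vs 2] → B does not strictly dominate C (column X: 2 ≤ 4)
  C vs A: [4 vs 3, 7 vs 3, 2 vs 4] → C does not strictly dominate A (column Z: 2 ≤ 4)
  C vs B: [4 vs 2, 7 vs 2, 2 vs 1] → C strictly dominates B
No single strategy strictly dominates all others → no strictly dominant strategy.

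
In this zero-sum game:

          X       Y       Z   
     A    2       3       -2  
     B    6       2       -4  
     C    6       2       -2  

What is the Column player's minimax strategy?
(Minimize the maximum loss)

Column should play Z, value = -2

Work:
Column player minimizes Row's maximum payoff:
Column X: max payoff to Row = 6
Column Y: max payoff to Row = 3
Column Z: max payoff to Row = -2
Minimum is -2, achieved by column Z.
Minimax strategy: Z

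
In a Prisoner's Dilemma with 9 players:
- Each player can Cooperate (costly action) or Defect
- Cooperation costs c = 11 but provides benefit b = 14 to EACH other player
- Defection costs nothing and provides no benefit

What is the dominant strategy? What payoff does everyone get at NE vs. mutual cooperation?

Dominant: Defect; NE payoff = 0; Coop payoff = 101

Work:
Defect dominates (saves cost c = 11, benefit to others is external)
NE: All defect → everyone gets 0
If all cooperate: each receives (8)×14 - 11 = 101
Social dilemma: 101 > 0 but NE gives 0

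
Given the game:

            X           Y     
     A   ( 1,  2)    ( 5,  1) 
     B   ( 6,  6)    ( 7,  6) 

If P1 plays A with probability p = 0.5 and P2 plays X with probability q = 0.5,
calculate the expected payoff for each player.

E[P1] = 4.75, E[P2] = 3.75

Work:
E[P1] = p·q·π₁(A,X) + p·(1-q)·π₁(A,Y) + (1-p)·q·π₁(B,X) + (1-p)·(1-q)·π₁(B,Y)
= 0.5·0.5·1 + 0.5·0.5·5 + 0.5·0.5·6 + 0.5·0.5·7
= 4.75

E[P2] = 3.75 (similar calculation)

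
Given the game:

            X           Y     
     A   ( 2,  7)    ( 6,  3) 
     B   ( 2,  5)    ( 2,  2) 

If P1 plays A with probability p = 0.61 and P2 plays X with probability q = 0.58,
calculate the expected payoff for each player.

E[P1] = 3.0248, E[P2] = 4.7038

Work:
E[P1] = p·q·π₁(A,X) + p·(1-q)·π₁(A,Y) + (1-p)·q·π₁(B,X) + (1-p)·(1-q)·π₁(B,Y)
= 0.61·0.58·2 + 0.61·0.42·6 + 0.39·0.58·2 + 0.39·0.42·2
= 3.0248

E[P2] = 4.7038 (similar calculation)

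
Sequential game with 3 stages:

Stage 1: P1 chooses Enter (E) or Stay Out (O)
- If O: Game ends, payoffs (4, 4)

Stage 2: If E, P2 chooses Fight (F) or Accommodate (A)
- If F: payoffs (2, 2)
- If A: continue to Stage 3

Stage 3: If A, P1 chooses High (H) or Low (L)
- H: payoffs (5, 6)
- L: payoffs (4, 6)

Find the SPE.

SPE: (E, A, H); Outcome (5, 6)

Work:
Stage 3: P1 chooses H (5 vs 4)
Stage 2: P2: F->2, A->6 (anticipating H). Choose A
Stage 1: P1: O->4, E->5 (anticipating A, H). Choose E
SPE path: E -> A -> H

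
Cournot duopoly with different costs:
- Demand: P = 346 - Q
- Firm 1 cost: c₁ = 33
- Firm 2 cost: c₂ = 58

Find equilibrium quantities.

q₁* = 112.67, q₂* = 87.67

Work:
Reaction: q₁ = (346 - 33 - q₂)/2
Reaction: q₂ = (346 - 58 - q₁)/2
Solve simultaneously:
q₁* = (346 - 2×33 + 58)/3 = 112.67
q₂* = (346 - 2×58 + 33)/3 = 87.67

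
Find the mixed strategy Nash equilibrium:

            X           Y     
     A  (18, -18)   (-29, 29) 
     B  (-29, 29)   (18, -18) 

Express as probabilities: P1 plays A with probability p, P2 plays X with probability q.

p = 0.5, q = 0.5

Work:
Find probabilities that make opponent indifferent:
P2 chooses q to make P1 indifferent between A and B
P1 chooses p to make P2 indifferent between X and Y
Mixed NE: P1 plays (A: 0.5, B: 0.5), P2 plays (X: 0.5, Y: 0.5)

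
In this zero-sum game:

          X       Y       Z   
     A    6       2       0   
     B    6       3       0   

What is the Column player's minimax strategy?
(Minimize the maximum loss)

Column should play Z, value = 0

Work:
Column player minimizes Row's maximum payoff:
Column X: max payoff to Row = 6
Column Y: max payoff to Row = 3
Column Z: max payoff to Row = 0
Minimum is 0, achieved by column Z.
Minimax strategy: Z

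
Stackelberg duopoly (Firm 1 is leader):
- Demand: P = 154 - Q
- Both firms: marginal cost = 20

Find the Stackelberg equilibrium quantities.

q₁* (leader) = 67.0, q₂* (follower) = 33.5

Work:
Follower's reaction: q₂ = (a - c - q₁)/2
Leader substitutes: π₁ = q₁·(a - q₁ - (a-c-q₁)/2 - c)
FOC: q₁* = (154 - 20)/2 = 67.00
Then: q₂* = (154 - 20 - 67.0)/2 = 33.50
Leader has first-mover advantage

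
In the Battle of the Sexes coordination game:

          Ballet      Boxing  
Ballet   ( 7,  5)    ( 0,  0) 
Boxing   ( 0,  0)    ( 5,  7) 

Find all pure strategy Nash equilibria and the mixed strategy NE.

Pure NE: (Ballet, Ballet) and (Boxing, Boxing); Mixed NE: p = 0.5833, q = 0.4167

Work:
Check pure NE:
(Ballet, Ballet): (7, 5) - no unilateral deviation beneficial
(Boxing, Boxing): (5, 7) - no unilateral deviation beneficial
Mixed NE: P1 plays Ballet with p = 0.5833, P2 plays Ballet with q = 0.4167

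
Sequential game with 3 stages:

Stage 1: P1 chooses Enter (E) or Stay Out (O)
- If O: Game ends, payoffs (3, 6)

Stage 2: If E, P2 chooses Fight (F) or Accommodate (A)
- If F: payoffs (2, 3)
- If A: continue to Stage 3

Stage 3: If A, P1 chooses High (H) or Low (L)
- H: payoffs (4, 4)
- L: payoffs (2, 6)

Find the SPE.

SPE: (E, A, H); Outcome (4, 4)

Work:
Stage 3: P1 chooses H (4 vs 2)
Stage 2: P2: F->3, A->4 (anticipating H). Choose A
Stage 1: P1: O->3, E->4 (anticipating A, H). Choose E
SPE path: E -> A -> H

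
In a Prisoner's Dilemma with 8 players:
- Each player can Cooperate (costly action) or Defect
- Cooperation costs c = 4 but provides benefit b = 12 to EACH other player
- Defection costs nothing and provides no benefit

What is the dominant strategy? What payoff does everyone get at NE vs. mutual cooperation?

Dominant: Defect; NE payoff = 0; Coop payoff = 80

Work:
Defect dominates (saves cost c = 4, benefit to others is external)
NE: All defect → everyone gets 0
If all cooperate: each receives (7)×12 - 4 = 80
Social dilemma: 80 > 0 but NE gives 0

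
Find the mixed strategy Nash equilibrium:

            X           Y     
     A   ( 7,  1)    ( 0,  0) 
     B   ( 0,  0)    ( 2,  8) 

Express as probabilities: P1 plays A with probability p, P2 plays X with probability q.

p = 0.8889, q = 0.2222

Work:
Find probabilities that make opponent indifferent:
P2 chooses q to make P1 indifferent between A and B
P1 chooses p to make P2 indifferent between X and Y
Mixed NE: P1 plays (A: 0.8889, B: 0.1111), P2 plays (X: 0.2222, Y: 0.7778)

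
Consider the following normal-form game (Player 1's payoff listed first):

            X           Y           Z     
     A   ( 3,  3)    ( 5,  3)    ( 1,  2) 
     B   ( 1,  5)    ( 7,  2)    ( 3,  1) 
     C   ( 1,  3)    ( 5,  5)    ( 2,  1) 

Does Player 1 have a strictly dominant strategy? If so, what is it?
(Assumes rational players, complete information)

No strictly dominant strategy exists for Player 1

Work:
A strategy strictly dominates another if it gives a strictly higher payoff against every opponent action. Compare each pair of P1's strategies column-by-column:
  A vs B: [3 vs 1, 5 vs 7, 1 vs 3] → A does not strictly dominate B (column Y: 5 ≤ 7)
  A vs C: [3 vs 1, 5 vs 5, 1 vs 2] → A does not strictly dominate C (column Y: 5 ≤ 5)
  B vs A: [1 vs 3, 7 vs 5, 3 vs 1] → B does not strictly dominate A (column X: 1 ≤ 3)
  B vs C: [1 vs 1, 7 vs 5, 3 vs 2] → B does not strictly dominate C (column X: 1 ≤ 1)
  C vs A: [1 vs 3, 5 vs 5, 2 vs 1] → C does not strictly dominate A (column X: 1 ≤ 3)
  C vs B: [1 vs 1, 5 vs 7, 2 vs 3] → C does not strictly dominate B (column X: 1 ≤ 1)
No single strategy strictly dominates all others → no strictly dominant strategy.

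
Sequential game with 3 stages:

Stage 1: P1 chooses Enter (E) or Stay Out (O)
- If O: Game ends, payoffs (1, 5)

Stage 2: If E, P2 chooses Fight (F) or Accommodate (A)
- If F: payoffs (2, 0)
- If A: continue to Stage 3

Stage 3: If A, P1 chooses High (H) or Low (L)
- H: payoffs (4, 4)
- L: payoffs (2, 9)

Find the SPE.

SPE: (E, A, H); Outcome (4, 4)

Work:
Stage 3: P1 chooses H (4 vs 2)
Stage 2: P2: F->0, A->4 (anticipating H). Choose A
Stage 1: P1: O->1, E->4 (anticipating A, H). Choose E
SPE path: E -> A -> H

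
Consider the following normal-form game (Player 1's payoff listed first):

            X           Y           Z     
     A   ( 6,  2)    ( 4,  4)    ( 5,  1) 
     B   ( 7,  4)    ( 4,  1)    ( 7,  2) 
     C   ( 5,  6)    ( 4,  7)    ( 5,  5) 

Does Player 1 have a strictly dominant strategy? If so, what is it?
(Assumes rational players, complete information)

No strictly dominant strategy exists for Player 1

Work:
A strategy strictly dominates another if it gives a strictly higher payoff against every opponent action. Compare each pair of P1's strategies column-by-column:
  A vs B: [6 vs 7, 4 vs 4, 5 vs 7] → A does not strictly dominate B (column X: 6 ≤ 7)
  A vs C: [6 vs 5, 4 vs 4, 5 vs 5] → A does not strictly dominate C (column Y: 4 ≤ 4)
  B vs A: [7 vs 6, 4 vs 4, 7 vs 5] → B does not strictly dominate A (column Y: 4 ≤ 4)
  B vs C: [7 vs 5, 4 vs 4, 7 vs 5] → B does not strictly dominate C (column Y: 4 ≤ 4)
  C vs A: [5 vs 6, 4 vs 4, 5 vs 5] → C does not strictly dominate A (column X: 5 ≤ 6)
  C vs B: [5 vs 7, 4 vs 4, 5 vs 7] → C does not strictly dominate B (column X: 5 ≤ 7)
No single strategy strictly dominates all others → no strictly dominant strategy.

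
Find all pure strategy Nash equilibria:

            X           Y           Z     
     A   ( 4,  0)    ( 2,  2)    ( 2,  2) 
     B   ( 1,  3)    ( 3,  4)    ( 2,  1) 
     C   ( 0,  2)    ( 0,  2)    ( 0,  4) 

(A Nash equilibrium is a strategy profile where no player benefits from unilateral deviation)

Nash equilibrium: (A, Z), (B, Y)

Work:
Best responses:
  P1 vs X: payoffs [4, 1, 0] → best response A (payoff 4)
  P1 vs Y: payoffs [2, 3, 0] → best response B (payoff 3)
  P1 vs Z: payoffs [2, 2, 0] → best response A/B (payoff 2)
  P2 vs A: payoffs [0, 2, 2] → best response Y/Z (payoff 2)
  P2 vs B: payoffs [3, 4, 1] → best response Y (payoff 4)
  P2 vs C: payoffs [2, 2, 4] → best response Z (payoff 4)
Mutual best responses: (A,Z), (B,Y) → Nash equilibria.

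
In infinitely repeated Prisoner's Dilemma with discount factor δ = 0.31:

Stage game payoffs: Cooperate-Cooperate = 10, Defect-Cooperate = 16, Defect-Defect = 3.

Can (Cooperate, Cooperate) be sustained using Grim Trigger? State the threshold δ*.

δ* = 0.4615; since δ = 0.31 < 0.4615, cooperation cannot be sustained

Work:
For Grim Trigger:
Cooperate forever: 10/(1-δ)
Defect then punished: 16 + 3·δ/(1-δ)
Need: 10/(1-δ) ≥ 16 + 3·δ/(1-δ)
Solving: δ ≥ (T-R)/(T-P) = (16-10)/(16-3) = 0.4615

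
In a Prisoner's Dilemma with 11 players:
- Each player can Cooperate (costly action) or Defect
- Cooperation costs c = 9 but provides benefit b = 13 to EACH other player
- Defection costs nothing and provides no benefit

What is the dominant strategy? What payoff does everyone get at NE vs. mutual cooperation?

Dominant: Defect; NE payoff = 0; Coop payoff = 121

Work:
Defect dominates (saves cost c = 9, benefit to others is external)
NE: All defect → everyone gets 0
If all cooperate: each receives (10)×13 - 9 = 121
Social dilemma: 121 > 0 but NE gives 0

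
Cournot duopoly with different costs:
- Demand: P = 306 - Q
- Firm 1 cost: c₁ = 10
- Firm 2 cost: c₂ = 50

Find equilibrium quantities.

q₁* = 112.0, q₂* = 72.0

Work:
Reaction: q₁ = (306 - 10 - q₂)/2
Reaction: q₂ = (306 - 50 - q₁)/2
Solve simultaneously:
q₁* = (306 - 2×10 + 50)/3 = 112.0
q₂* = (306 - 2×50 + 10)/3 = 72.0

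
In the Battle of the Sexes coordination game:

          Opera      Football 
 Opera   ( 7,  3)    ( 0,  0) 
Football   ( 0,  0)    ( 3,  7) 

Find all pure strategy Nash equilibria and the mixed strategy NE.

Pure NE: (Opera, Opera) and (Football, Football); Mixed NE: p = 0.7, q = 0.3

Work:
Check pure NE:
(Opera, Opera): (7, 3) - no unilateral deviation beneficial
(Football, Football): (3, 7) - no unilateral deviation beneficial
Mixed NE: P1 plays Opera with p = 0.7, P2 plays Opera with q = 0.3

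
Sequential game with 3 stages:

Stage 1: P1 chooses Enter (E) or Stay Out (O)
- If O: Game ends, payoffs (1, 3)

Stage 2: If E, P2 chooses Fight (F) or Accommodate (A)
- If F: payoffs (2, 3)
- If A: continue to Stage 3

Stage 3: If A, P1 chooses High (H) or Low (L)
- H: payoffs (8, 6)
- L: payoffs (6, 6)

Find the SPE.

SPE: (E, A, H); Outcome (8, 6)

Work:
Stage 3: P1 chooses H (8 vs 6)
Stage 2: P2: F->3, A->6 (anticipating H). Choose A
Stage 1: P1: O->1, E->8 (anticipating A, H). Choose E
SPE path: E -> A -> H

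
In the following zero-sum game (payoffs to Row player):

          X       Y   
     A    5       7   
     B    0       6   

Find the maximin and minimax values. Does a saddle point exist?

Maximin = 5, Minimax = 5, Saddle: True

Work:
Row minimums: [5, 0] → maximin = 5
Column maximums: [5, 7] → minimax = 5
Saddle point exists! Game value = 5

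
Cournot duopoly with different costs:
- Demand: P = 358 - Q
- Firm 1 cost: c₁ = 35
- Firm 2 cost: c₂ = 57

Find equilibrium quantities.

q₁* = 115.0, q₂* = 93.0

Work:
Reaction: q₁ = (358 - 35 - q₂)/2
Reaction: q₂ = (358 - 57 - q₁)/2
Solve simultaneously:
q₁* = (358 - 2×35 + 57)/3 = 115.0
q₂* = (358 - 2×57 + 35)/3 = 93.0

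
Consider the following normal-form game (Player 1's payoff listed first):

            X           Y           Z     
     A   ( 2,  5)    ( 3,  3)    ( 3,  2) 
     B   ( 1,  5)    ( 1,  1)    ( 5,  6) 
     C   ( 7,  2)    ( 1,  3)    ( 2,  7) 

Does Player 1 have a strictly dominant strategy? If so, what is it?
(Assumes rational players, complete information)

No strictly dominant strategy exists for Player 1

Work:
A strategy strictly dominates another if it gives a strictly higher payoff against every opponent action. Compare each pair of P1's strategies column-by-column:
  A vs B: [2 vs 1, 3 vs 1, 3 vs 5] → A does not strictly dominate B (column Z: 3 ≤ 5)
  A vs C: [2 vs 7, 3 vs 1, 3 vs 2] → A does not strictly dominate C (column X: 2 ≤ 7)
  B vs A: [1 vs 2, 1 vs 3, 5 vs 3] → B does not strictly dominate A (column X: 1 ≤ 2)
  B vs C: [1 vs 7, 1 vs 1, 5 vs 2] → B does not strictly dominate C (column X: 1 ≤ 7)
  C vs A: [7 vs 2, 1 vs 3, 2 vs 3] → C does not strictly dominate A (column Y: 1 ≤ 3)
  C vs B: [7 vs 1, 1 vs 1, 2 vs 5] → C does not strictly dominate B (column Y: 1 ≤ 1)
No single strategy strictly dominates all others → no strictly dominant strategy.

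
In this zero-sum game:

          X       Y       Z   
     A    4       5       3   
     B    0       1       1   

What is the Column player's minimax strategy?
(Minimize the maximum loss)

Column should play Z, value = 3

Work:
Column player minimizes Row's maximum payoff:
Column X: max payoff to Row = 4
Column Y: max payoff to Row = 5
Column Z: max payoff to Row = 3
Minimum is 3, achieved by column Z.
Minimax strategy: Z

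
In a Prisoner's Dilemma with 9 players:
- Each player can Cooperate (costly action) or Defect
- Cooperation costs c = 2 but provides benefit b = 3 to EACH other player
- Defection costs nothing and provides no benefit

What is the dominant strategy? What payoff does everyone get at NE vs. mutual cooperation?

Dominant: Defect; NE payoff = 0; Coop payoff = 22

Work:
Defect dominates (saves cost c = 2, benefit to others is external)
NE: All defect → everyone gets 0
If all cooperate: each receives (8)×3 - 2 = 22
Social dilemma: 22 > 0 but NE gives 0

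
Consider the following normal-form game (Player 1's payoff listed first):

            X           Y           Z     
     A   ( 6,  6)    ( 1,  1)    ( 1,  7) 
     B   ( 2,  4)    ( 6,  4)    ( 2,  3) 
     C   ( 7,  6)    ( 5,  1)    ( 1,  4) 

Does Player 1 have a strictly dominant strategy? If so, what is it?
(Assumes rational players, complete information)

No strictly dominant strategy exists for Player 1

Work:
A strategy strictly dominates another if it gives a strictly higher payoff against every opponent action. Compare each pair of P1's strategies column-by-column:
  A vs B: [6 vs 2, 1 vs 6, 1 vs 2] → A does not strictly dominate B (column Y: 1 ≤ 6)
  A vs C: [6 vs 7, 1 vs 5, 1 vs 1] → A does not strictly dominate C (column X: 6 ≤ 7)
  B vs A: [2 vs 6, 6 vs 1, 2 vs 1] → B does not strictly dominate A (column X: 2 ≤ 6)
  B vs C: [2 vs 7, 6 vs 5, 2 vs 1] → B does not strictly dominate C (column X: 2 ≤ 7)
  C vs A: [7 vs 6, 5 vs 1, 1 vs 1] → C does not strictly dominate A (column Z: 1 ≤ 1)
  C vs B: [7 vs 2, 5 vs 6, 1 vs 2] → C does not strictly dominate B (column Y: 5 ≤ 6)
No single strategy strictly dominates all others → no strictly dominant strategy.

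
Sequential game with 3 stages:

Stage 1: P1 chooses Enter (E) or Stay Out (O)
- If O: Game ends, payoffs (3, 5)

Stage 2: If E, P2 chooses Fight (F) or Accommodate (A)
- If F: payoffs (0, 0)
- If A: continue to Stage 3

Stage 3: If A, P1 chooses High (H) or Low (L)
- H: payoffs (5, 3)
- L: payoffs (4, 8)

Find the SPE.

SPE: (E, A, H); Outcome (5, 3)

Work:
Stage 3: P1 chooses H (5 vs 4)
Stage 2: P2: F->0, A->3 (anticipating H). Choose A
Stage 1: P1: O->3, E->5 (anticipating A, H). Choose E
SPE path: E -> A -> H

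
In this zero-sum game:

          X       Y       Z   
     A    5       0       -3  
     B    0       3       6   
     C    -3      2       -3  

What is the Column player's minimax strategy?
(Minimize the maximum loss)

Column should play Y, value = 3

Work:
Column player minimizes Row's maximum payoff:
Column X: max payoff to Row = 5
Column Y: max payoff to Row = 3
Column Z: max payoff to Row = 6
Minimum is 3, achieved by column Y.
Minimax strategy: Y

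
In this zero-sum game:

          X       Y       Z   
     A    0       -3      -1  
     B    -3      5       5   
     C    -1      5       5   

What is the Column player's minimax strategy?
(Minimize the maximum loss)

Column should play X, value = 0

Work:
Column player minimizes Row's maximum payoff:
Column X: max payoff to Row = 0
Column Y: max payoff to Row = 5
Column Z: max payoff to Row = 5
Minimum is 0, achieved by column X.
Minimax strategy: X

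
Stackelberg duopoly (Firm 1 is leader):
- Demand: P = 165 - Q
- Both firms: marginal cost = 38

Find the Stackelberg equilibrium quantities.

q₁* (leader) = 63.5, q₂* (follower) = 31.75

Work:
Follower's reaction: q₂ = (a - c - q₁)/2
Leader substitutes: π₁ = q₁·(a - q₁ - (a-c-q₁)/2 - c)
FOC: q₁* = (165 - 38)/2 = 63.50
Then: q₂* = (165 - 38 - 63.5)/2 = 31.75
Leader has first-mover advantage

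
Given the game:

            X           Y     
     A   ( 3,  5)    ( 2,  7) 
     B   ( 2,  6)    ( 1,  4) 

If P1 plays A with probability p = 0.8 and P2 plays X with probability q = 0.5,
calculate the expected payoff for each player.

E[P1] = 2.3, E[P2] = 5.8

Work:
E[P1] = p·q·π₁(A,X) + p·(1-q)·π₁(A,Y) + (1-p)·q·π₁(B,X) + (1-p)·(1-q)·π₁(B,Y)
= 0.8·0.5·3 + 0.8·0.5·2 + 0.2·0.5·2 + 0.2·0.5·1
= 2.3

E[P2] = 5.8 (similar calculation)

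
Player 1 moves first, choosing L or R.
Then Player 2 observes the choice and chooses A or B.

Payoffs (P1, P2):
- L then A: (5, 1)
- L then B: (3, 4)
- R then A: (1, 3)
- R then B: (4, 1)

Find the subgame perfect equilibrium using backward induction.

P1 plays L, P2 plays B after L and A after R; Payoff (3, 4)

Work:
Backward induction:
After L: P2 chooses B → P1 gets 3
After R: P2 chooses A → P1 gets 1
P1 chooses L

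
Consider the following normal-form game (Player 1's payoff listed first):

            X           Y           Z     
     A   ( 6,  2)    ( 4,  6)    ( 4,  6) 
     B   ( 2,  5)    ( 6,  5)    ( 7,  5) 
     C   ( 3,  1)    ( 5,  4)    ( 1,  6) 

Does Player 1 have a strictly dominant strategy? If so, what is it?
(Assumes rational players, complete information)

No strictly dominant strategy exists for Player 1

Work:
A strategy strictly dominates another if it gives a strictly higher payoff against every opponent action. Compare each pair of P1's strategies column-by-column:
  A vs B: [6 vs 2, 4 vs 6, 4 vs 7] → A does not strictly dominate B (column Y: 4 ≤ 6)
  A vs C: [6 vs 3, 4 vs 5, 4 vs 1] → A does not strictly dominate C (column Y: 4 ≤ 5)
  B vs A: [2 vs 6, 6 vs 4, 7 vs 4] → B does not strictly dominate A (column X: 2 ≤ 6)
  B vs C: [2 vs 3, 6 vs 5, 7 vs 1] → B does not strictly dominate C (column X: 2 ≤ 3)
  C vs A: [3 vs 6, 5 vs 4, 1 vs 4] → C does not strictly dominate A (column X: 3 ≤ 6)
  C vs B: [3 vs 2, 5 vs 6, 1 vs 7] → C does not strictly dominate B (column Y: 5 ≤ 6)
No single strategy strictly dominates all others → no strictly dominant strategy.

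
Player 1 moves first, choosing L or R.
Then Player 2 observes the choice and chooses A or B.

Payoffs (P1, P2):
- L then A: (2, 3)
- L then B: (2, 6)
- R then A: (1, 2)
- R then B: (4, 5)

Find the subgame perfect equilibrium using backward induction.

P1 plays R, P2 plays B after L and B after R; Payoff (4, 5)

Work:
Backward induction:
After L: P2 chooses B → P1 gets 2
After R: P2 chooses B → P1 gets 4
P1 chooses R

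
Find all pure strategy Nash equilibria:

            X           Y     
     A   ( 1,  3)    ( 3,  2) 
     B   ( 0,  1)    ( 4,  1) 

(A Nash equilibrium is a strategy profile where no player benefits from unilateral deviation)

Nash equilibrium: (A, X), (B, Y)

Work:
Best responses:
  P1 vs X: payoffs [1, 0] → best response A (payoff 1)
  P1 vs Y: payoffs [3, 4] → best response B (payoff 4)
  P2 vs A: payoffs [3, 2] → best response X (payoff 3)
  P2 vs B: payoffs [1, 1] → best response X/Y (payoff 1)
Mutual best responses: (A,X), (B,Y) → Nash equilibria.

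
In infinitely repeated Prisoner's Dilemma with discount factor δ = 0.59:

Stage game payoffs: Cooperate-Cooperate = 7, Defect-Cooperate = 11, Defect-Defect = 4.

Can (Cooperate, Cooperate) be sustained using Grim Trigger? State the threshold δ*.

δ* = 0.5714; since δ = 0.59 ≥ 0.5714, cooperation can be sustained

Work:
For Grim Trigger:
Cooperate forever: 7/(1-δ)
Defect then punished: 11 + 4·δ/(1-δ)
Need: 7/(1-δ) ≥ 11 + 4·δ/(1-δ)
Solving: δ ≥ (T-R)/(T-P) = (11-7)/(11-4) = 0.5714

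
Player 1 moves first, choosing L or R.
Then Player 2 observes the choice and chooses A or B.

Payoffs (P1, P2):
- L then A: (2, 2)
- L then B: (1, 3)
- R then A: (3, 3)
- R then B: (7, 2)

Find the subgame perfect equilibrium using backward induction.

P1 plays R, P2 plays B after L and A after R; Payoff (3, 3)

Work:
Backward induction:
After L: P2 chooses B → P1 gets 1
After R: P2 chooses A → P1 gets 3
P1 chooses R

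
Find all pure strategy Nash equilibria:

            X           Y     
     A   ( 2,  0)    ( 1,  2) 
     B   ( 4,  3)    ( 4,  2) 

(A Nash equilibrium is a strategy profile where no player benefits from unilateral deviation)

Nash equilibrium: (B, X)

Work:
Best responses:
  P1 vs X: payoffs [2, 4] → best response B (payoff 4)
  P1 vs Y: payoffs [1, 4] → best response B (payoff 4)
  P2 vs A: payoffs [0, 2] → best response Y (payoff 2)
  P2 vs B: payoffs [3, 2] → best response X (payoff 3)
Mutual best responses: (B,X) → Nash equilibria.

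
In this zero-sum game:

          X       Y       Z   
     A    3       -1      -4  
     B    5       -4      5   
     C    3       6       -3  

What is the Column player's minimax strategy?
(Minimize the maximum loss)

Column should play X or Z (all achieve the minimum), value = 5

Work:
Column player minimizes Row's maximum payoff:
Column X: max payoff to Row = 5
Column Y: max payoff to Row = 6
Column Z: max payoff to Row = 5
Minimum is 5, achieved by columns X, Z (tied).
Each of X or Z is a minimax strategy.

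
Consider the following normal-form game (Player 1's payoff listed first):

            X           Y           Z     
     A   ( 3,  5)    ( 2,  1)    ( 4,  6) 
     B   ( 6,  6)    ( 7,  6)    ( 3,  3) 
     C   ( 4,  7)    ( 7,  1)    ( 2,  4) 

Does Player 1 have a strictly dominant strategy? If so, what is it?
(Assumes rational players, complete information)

No strictly dominant strategy exists for Player 1

Work:
A strategy strictly dominates another if it gives a strictly higher payoff against every opponent action. Compare each pair of P1's strategies column-by-column:
  A vs B: [3 vs 6, 2 vs 7, 4 vs 3] → A does not strictly dominate B (column X: 3 ≤ 6)
  A vs C: [3 vs 4, 2 vs 7, 4 vs 2] → A does not strictly dominate C (column X: 3 ≤ 4)
  B vs A: [6 vs 3, 7 vs 2, 3 vs 4] → B does not strictly dominate A (column Z: 3 ≤ 4)
  B vs C: [6 vs 4, 7 vs 7, 3 vs 2] → B does not strictly dominate C (column Y: 7 ≤ 7)
  C vs A: [4 vs 3, 7 vs 2, 2 vs 4] → C does not strictly dominate A (column Z: 2 ≤ 4)
  C vs B: [4 vs 6, 7 vs 7, 2 vs 3] → C does not strictly dominate B (column X: 4 ≤ 6)
No single strategy strictly dominates all others → no strictly dominant strategy.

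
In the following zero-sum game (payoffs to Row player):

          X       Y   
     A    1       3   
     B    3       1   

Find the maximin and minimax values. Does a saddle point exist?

Maximin = 1, Minimax = 3, Saddle: False

Work:
Row minimums: [1, 1] → maximin = 1
Column maximums: [3, 3] → minimax = 3
No saddle point (maximin ≠ minimax). Mixed strategy needed.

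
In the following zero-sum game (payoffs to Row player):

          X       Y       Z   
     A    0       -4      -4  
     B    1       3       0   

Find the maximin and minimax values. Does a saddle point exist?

Maximin = 0, Minimax = 0, Saddle: True

Work:
Row minimums: [-4, 0] → maximin = 0
Column maximums: [1, 3, 0] → minimax = 0
Saddle point exists! Game value = 0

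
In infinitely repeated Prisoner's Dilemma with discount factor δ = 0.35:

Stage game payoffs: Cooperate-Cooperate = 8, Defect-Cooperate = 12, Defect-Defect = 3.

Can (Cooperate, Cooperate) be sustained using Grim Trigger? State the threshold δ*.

δ* = 0.4444; since δ = 0.35 < 0.4444, cooperation cannot be sustained

Work:
For Grim Trigger:
Cooperate forever: 8/(1-δ)
Defect then punished: 12 + 3·δ/(1-δ)
Need: 8/(1-δ) ≥ 12 + 3·δ/(1-δ)
Solving: δ ≥ (T-R)/(T-P) = (12-8)/(12-3) = 0.4444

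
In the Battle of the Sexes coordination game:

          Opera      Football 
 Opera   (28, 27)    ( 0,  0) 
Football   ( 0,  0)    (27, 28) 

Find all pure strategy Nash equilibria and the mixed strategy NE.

Pure NE: (Opera, Opera) and (Football, Football); Mixed NE: p = 0.5091, q = 0.4909

Work:
Check pure NE:
(Opera, Opera): (28, 27) - no unilateral deviation beneficial
(Football, Football): (27, 28) - no unilateral deviation beneficial
Mixed NE: P1 plays Opera with p = 0.5091, P2 plays Opera with q = 0.4909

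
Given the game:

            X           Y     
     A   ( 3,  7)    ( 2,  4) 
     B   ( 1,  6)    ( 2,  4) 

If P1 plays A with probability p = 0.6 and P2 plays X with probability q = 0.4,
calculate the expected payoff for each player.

E[P1] = 2.08, E[P2] = 5.04

Work:
E[P1] = p·q·π₁(A,X) + p·(1-q)·π₁(A,Y) + (1-p)·q·π₁(B,X) + (1-p)·(1-q)·π₁(B,Y)
= 0.6·0.4·3 + 0.6·0.6·2 + 0.4·0.4·1 + 0.4·0.6·2
= 2.08

E[P2] = 5.04 (similar calculation)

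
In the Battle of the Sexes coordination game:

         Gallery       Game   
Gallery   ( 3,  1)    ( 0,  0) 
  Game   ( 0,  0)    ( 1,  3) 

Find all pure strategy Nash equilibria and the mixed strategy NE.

Pure NE: (Gallery, Gallery) and (Game, Game); Mixed NE: p = 0.75, q = 0.25

Work:
Check pure NE:
(Gallery, Gallery): (3, 1) - no unilateral deviation beneficial
(Game, Game): (1, 3) - no unilateral deviation beneficial
Mixed NE: P1 plays Gallery with p = 0.75, P2 plays Gallery with q = 0.25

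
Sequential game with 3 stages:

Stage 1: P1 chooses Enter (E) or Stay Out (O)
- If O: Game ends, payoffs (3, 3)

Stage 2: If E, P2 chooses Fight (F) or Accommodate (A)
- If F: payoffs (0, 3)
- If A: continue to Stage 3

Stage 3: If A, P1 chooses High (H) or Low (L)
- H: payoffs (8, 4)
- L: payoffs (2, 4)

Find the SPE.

SPE: (E, A, H); Outcome (8, 4)

Work:
Stage 3: P1 chooses H (8 vs 2)
Stage 2: P2: F->3, A->4 (anticipating H). Choose A
Stage 1: P1: O->3, E->8 (anticipating A, H). Choose E
SPE path: E -> A -> H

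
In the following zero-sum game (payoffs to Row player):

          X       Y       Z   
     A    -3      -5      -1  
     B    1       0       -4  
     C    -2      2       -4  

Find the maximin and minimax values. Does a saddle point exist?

Maximin = -4, Minimax = -1, Saddle: False

Work:
Row minimums: [-5, -4, -4] → maximin = -4
Column maximums: [1, 2, -1] → minimax = -1
No saddle point (maximin ≠ minimax). Mixed strategy needed.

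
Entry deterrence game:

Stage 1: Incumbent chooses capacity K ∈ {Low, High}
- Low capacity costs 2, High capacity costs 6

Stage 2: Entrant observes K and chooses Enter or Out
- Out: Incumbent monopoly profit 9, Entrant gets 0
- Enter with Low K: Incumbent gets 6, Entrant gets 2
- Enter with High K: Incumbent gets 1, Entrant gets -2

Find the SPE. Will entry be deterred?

SPE: (Low, Enter|Low, Out|High); Entry not deterred. Incumbent net profit = 4, Entrant gets 2

Work:
After Low K: Entrant enters (2 > 0)
After High K: Entrant stays out (-2 < 0)
Incumbent: Low → 6−2=4, High → 9−6=3
Incumbent chooses Low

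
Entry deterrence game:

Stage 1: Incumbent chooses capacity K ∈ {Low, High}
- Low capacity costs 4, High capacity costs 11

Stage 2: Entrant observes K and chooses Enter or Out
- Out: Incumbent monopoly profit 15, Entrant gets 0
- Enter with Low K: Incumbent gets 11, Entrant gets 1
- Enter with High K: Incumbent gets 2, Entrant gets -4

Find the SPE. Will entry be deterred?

SPE: (Low, Enter|Low, Out|High); Entry not deterred. Incumbent net profit = 7, Entrant gets 1

Work:
After Low K: Entrant enters (1 > 0)
After High K: Entrant stays out (-4 < 0)
Incumbent: Low → 11−4=7, High → 15−11=4
Incumbent chooses Low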